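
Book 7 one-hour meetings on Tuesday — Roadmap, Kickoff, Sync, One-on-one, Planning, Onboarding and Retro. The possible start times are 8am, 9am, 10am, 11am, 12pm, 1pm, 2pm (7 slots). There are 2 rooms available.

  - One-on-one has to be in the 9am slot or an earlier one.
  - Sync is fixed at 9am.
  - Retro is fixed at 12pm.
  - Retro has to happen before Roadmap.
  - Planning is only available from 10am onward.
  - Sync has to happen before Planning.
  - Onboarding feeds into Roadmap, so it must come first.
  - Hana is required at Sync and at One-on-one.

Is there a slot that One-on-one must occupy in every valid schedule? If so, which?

8am

One-on-one's window is 8am–9am.
Sync is fixed at 9am, and One-on-one can't share a slot with Sync.
So One-on-one must be 8am.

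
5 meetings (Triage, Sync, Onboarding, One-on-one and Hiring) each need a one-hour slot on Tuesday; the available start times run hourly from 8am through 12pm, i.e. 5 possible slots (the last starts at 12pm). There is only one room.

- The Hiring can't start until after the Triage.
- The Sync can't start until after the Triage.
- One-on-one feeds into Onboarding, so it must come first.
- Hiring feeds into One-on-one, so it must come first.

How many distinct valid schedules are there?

4

Enumerating: One-on-one=10am; Hiring=9am; Sync=11am; Onboarding=12pm; Triage=8am | One-on-one=10am; Triage=8am; Sync=12pm; Hiring=9am; Onboarding=11am | Triage -> 8am, Sync -> 10am, Hiring -> 9am, Onboarding -> 12pm, One-on-one -> 11am | Triage in 8am; Sync in 9am; One-on-one in 11am; Onboarding in 12pm; Hiring in 10am.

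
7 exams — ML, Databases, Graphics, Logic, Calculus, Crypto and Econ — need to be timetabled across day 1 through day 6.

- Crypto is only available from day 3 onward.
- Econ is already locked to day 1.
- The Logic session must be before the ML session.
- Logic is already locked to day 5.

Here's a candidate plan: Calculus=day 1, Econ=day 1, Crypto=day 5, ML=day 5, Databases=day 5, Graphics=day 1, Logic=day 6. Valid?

No — it violates: The Logic session must be before the ML session

Econ is already locked to day 1 — holds.
Crypto is only available from day 3 onward — holds.
The Logic session must be before the ML session — violated.
Logic is already locked to day 5 — violated.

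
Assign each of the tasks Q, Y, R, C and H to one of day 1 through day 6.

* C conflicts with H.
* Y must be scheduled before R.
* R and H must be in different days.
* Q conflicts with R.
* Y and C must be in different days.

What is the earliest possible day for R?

Precedence pushes R to at least day 2.
R at day 2 is achievable: H in day 1; Q in day 1; Y in day 1; C in day 2; R in day 2.

day 2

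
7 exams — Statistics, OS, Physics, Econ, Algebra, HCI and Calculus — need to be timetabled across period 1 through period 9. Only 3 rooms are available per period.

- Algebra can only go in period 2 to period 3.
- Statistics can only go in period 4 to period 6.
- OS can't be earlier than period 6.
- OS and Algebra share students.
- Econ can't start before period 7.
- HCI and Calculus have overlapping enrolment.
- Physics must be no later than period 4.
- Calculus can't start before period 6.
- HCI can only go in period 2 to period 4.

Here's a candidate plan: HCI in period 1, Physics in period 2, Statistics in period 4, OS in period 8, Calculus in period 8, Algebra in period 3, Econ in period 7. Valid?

Invalid. HCI can only go in period 2 to period 4.

HCI can only go in period 2 to period 4 — violated.
Algebra can only go in period 2 to period 3 — holds.
Only 3 rooms are available per period — holds.
HCI and Calculus have overlapping enrolment — holds.
Calculus can't start before period 6 — holds.
OS can't be earlier than period 6 — holds.
OS and Algebra share students — holds.
Econ can't start before period 7 — holds.
Statistics can only go in period 4 to period 6 — holds.
Physics must be no later than period 4 — holds.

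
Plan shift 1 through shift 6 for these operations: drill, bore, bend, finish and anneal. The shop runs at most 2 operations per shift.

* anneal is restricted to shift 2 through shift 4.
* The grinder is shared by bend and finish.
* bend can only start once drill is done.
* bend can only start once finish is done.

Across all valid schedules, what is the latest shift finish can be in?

shift 5

Downstream work caps finish at shift 5.
finish at shift 5 is achievable: bore in shift 1, bend in shift 6, drill in shift 1, anneal in shift 2, finish in shift 5.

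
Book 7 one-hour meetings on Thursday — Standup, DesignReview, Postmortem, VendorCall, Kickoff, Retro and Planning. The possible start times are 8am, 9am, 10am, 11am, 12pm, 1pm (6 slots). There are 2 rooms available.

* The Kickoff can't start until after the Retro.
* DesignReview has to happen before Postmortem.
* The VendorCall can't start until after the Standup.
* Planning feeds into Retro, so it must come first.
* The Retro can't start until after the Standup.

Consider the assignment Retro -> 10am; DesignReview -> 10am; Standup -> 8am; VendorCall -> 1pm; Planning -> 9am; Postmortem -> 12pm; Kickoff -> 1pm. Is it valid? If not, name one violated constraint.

Valid

The VendorCall can't start until after the Standup — holds.
The Kickoff can't start until after the Retro — holds.
Planning feeds into Retro, so it must come first — holds.
The Retro can't start until after the Standup — holds.
DesignReview has to happen before Postmortem — holds.
There are 2 rooms available — holds.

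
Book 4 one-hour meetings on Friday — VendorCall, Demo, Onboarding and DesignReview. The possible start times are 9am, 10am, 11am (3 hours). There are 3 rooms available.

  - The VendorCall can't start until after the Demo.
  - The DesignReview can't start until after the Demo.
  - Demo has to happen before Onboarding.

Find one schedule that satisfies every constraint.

DesignReview=10am, Onboarding=10am, VendorCall=10am, Demo=9am

Checking: Demo(9am) before DesignReview(10am); Demo(9am) before VendorCall(10am); Demo(9am) before Onboarding(10am); max 3 per hour (cap 3).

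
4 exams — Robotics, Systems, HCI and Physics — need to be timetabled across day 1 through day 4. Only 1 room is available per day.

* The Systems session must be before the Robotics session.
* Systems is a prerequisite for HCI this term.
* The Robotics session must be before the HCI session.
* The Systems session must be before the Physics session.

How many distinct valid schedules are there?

3

Enumerating: Physics=day 4, Systems=day 1, HCI=day 3, Robotics=day 2 | Physics in day 3; HCI in day 4; Systems in day 1; Robotics in day 2 | Robotics=day 3, Systems=day 1, HCI=day 4, Physics=day 2.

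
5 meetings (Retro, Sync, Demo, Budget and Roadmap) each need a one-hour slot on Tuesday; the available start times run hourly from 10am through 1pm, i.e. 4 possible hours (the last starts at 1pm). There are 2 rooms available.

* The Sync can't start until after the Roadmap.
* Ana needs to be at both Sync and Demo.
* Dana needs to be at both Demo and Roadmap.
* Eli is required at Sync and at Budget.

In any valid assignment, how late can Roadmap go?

12pm

Downstream work caps Roadmap at 12pm.
Roadmap at 12pm is achievable: Demo -> 10am; Roadmap -> 12pm; Retro -> 10am; Budget -> 11am; Sync -> 1pm.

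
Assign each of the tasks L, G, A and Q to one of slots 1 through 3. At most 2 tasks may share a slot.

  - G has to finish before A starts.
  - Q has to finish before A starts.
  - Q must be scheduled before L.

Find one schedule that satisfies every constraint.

L in 2; A in 2; Q in 1; G in 1

Checking: G(1) before A(2); Q(1) before A(2); Q(1) before L(2); max 2 per slot (cap 2).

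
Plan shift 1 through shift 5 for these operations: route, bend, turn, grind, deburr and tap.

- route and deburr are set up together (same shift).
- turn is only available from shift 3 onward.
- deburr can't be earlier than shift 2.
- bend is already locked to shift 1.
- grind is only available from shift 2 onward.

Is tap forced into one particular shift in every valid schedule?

tap can be shift 1 (e.g. route in shift 2; tap in shift 1; bend in shift 1; turn in shift 3; deburr in shift 2; grind in shift 2) or shift 2 (e.g. turn -> shift 3; grind -> shift 2; route -> shift 2; bend -> shift 1; deburr -> shift 2; tap -> shift 2).

No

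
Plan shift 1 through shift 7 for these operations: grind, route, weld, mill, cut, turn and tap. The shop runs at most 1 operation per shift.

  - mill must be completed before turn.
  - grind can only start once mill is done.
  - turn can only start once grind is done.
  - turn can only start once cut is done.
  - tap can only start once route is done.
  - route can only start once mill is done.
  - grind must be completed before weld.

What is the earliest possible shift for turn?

Precedence pushes turn to at least shift 3.
turn at shift 4 is achievable: mill=shift 1; tap=shift 7; weld=shift 6; grind=shift 2; route=shift 5; turn=shift 4; cut=shift 3.
Nothing earlier works — the capacity limit rule out every shift before shift 4.

shift 4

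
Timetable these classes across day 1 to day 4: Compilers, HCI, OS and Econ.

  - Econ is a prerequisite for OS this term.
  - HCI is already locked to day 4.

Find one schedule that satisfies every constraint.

Compilers=day 1; OS=day 2; HCI=day 4; Econ=day 1

Checking: Econ(day 1) before OS(day 2); HCI=day 4 in [day 4,day 4].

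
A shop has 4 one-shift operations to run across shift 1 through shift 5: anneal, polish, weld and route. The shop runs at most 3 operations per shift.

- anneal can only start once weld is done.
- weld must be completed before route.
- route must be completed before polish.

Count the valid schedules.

35

Splitting on anneal: it can be shift 2 (6), shift 3 (9), shift 4 (10), shift 5 (10). Listing each branch's schedules as (polish, weld, route) by shift number:
anneal=shift 2: (3,1,2) (4,1,2) (4,1,3) (5,1,2) (5,1,3) (5,1,4) — 6.
anneal=shift 3: (3,1,2) (4,1,2) (4,1,3) (4,2,3) (5,1,2) (5,1,3) (5,1,4) (5,2,3) (5,2,4) — 9.
anneal=shift 4: (3,1,2) (4,1,2) (4,1,3) (4,2,3) (5,1,2) (5,1,3) (5,1,4) (5,2,3) (5,2,4) (5,3,4) — 10.
anneal=shift 5: (3,1,2) (4,1,2) (4,1,3) (4,2,3) (5,1,2) (5,1,3) (5,1,4) (5,2,3) (5,2,4) (5,3,4) — 10.
Summing: 6 + 9 + 10 + 10 = 35.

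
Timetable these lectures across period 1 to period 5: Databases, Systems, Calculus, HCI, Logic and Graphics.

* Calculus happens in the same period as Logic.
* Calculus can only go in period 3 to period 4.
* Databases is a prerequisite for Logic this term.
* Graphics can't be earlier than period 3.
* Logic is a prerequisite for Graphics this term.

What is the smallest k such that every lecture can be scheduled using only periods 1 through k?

The precedence chain requires at least 3 distinct periods.
Propagating the time windows through the other constraints, Graphics can't land before period 4, so the schedule must run through at least period 4.
4 works (last occupied period: period 4): for example Graphics -> period 4, Calculus -> period 3, Systems -> period 1, Databases -> period 1, HCI -> period 1, Logic -> period 3.

4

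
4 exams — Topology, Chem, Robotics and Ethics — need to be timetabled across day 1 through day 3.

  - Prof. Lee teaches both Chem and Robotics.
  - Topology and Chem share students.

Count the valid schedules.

Splitting on Topology: it can be day 1 (12), day 2 (12), day 3 (12). Listing each branch's schedules as (Chem, Robotics, Ethics) by day number:
Topology=day 1: (2,1,1) (2,1,2) (2,1,3) (2,3,1) (2,3,2) (2,3,3) (3,1,1) (3,1,2) (3,1,3) (3,2,1) (3,2,2) (3,2,3) — 12.
Topology=day 2: (1,2,1) (1,2,2) (1,2,3) (1,3,1) (1,3,2) (1,3,3) (3,1,1) (3,1,2) (3,1,3) (3,2,1) (3,2,2) (3,2,3) — 12.
Topology=day 3: (1,2,1) (1,2,2) (1,2,3) (1,3,1) (1,3,2) (1,3,3) (2,1,1) (2,1,2) (2,1,3) (2,3,1) (2,3,2) (2,3,3) — 12.
Summing: 12 + 12 + 12 = 36.

36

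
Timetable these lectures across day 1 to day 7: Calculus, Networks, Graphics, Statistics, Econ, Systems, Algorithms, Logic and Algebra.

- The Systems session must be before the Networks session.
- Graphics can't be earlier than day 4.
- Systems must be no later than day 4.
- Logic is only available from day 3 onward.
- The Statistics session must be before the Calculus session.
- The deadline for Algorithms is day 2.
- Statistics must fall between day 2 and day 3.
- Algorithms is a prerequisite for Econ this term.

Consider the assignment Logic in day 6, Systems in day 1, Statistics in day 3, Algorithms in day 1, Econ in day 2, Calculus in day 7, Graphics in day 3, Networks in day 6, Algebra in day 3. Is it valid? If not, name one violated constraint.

No. Graphics can't be earlier than day 4 is not satisfied.

The deadline for Algorithms is day 2 — holds.
Statistics must fall between day 2 and day 3 — holds.
Logic is only available from day 3 onward — holds.
The Statistics session must be before the Calculus session — holds.
Graphics can't be earlier than day 4 — violated.
Systems must be no later than day 4 — holds.
The Systems session must be before the Networks session — holds.
Algorithms is a prerequisite for Econ this term — holds.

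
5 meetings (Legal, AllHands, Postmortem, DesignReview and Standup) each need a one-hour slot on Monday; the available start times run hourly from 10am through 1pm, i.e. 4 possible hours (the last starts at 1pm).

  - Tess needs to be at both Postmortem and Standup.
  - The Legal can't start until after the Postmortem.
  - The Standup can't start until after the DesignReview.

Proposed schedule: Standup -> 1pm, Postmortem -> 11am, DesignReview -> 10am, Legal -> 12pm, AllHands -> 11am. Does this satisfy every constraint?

Tess needs to be at both Postmortem and Standup — holds.
The Standup can't start until after the DesignReview — holds.
The Legal can't start until after the Postmortem — holds.

Valid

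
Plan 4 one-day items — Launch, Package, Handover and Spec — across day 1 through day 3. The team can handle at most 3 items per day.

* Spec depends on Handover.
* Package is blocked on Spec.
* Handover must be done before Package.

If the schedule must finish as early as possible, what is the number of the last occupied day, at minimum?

3

The precedence chain requires at least 3 distinct days.
With at most 3 per day and 4 work items, at least 2 days are needed.
3 works (last occupied day: day 3): for example Spec in day 2, Launch in day 1, Package in day 3, Handover in day 1.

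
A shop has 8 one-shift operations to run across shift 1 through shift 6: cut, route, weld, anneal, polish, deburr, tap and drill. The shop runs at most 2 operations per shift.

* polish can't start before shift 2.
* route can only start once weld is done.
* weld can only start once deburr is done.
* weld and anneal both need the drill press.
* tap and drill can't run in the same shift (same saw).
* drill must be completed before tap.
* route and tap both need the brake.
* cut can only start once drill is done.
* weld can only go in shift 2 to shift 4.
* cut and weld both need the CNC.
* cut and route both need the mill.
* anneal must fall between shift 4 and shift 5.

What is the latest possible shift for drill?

Downstream work caps drill at shift 5.
drill at shift 5 is achievable: tap -> shift 6; cut -> shift 6; deburr -> shift 1; drill -> shift 5; polish -> shift 2; route -> shift 3; anneal -> shift 4; weld -> shift 2.

shift 5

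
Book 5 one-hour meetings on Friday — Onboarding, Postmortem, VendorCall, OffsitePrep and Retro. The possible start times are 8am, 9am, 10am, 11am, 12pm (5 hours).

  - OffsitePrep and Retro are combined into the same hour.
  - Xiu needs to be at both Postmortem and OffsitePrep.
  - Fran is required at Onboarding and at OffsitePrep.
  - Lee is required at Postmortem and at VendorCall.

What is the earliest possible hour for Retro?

8am

Retro at 8am is achievable: OffsitePrep=8am; Onboarding=9am; Retro=8am; VendorCall=8am; Postmortem=9am.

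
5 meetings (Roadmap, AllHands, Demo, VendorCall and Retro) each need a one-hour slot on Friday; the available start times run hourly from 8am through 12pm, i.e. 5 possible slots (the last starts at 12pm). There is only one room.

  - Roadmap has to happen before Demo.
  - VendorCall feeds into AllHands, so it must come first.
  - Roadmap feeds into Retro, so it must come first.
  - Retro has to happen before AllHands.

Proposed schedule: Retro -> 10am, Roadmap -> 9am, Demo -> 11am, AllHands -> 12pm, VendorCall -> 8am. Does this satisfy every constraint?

There is only one room — holds.
Roadmap feeds into Retro, so it must come first — holds.
Retro has to happen before AllHands — holds.
Roadmap has to happen before Demo — holds.
VendorCall feeds into AllHands, so it must come first — holds.

Yes, all constraints hold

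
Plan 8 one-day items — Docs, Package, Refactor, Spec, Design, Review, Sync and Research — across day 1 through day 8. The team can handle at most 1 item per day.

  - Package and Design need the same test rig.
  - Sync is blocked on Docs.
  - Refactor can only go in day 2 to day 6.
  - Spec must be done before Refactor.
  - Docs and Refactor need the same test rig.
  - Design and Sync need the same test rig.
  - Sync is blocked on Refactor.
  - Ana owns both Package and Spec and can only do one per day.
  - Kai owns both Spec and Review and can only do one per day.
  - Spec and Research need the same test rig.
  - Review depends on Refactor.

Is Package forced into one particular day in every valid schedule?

Package can be day 1 (e.g. Design=day 7, Package=day 1, Refactor=day 3, Docs=day 4, Sync=day 5, Review=day 6, Research=day 8, Spec=day 2) or day 2 (e.g. Review=day 6, Research=day 8, Docs=day 4, Design=day 7, Spec=day 1, Sync=day 5, Refactor=day 3, Package=day 2).

No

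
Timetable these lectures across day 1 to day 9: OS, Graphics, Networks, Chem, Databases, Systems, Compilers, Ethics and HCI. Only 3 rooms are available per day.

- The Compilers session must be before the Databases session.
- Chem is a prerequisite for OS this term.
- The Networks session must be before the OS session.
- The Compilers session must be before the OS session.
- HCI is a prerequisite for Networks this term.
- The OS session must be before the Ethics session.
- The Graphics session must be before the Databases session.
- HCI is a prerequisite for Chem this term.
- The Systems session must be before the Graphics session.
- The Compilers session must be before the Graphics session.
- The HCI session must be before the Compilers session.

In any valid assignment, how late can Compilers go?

day 7

Precedence pushes Compilers to at least day 2; downstream work caps Compilers at day 7.
Compilers at day 7 is achievable: Chem in day 2; Compilers in day 7; HCI in day 1; Ethics in day 9; Networks in day 2; Systems in day 1; Databases in day 9; Graphics in day 8; OS in day 8.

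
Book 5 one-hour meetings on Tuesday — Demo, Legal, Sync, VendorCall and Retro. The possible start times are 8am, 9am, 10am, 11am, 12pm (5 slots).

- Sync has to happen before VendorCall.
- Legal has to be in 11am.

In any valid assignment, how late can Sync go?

11am

Downstream work caps Sync at 11am.
Sync at 11am is achievable: Legal -> 11am; Sync -> 11am; Demo -> 8am; VendorCall -> 12pm; Retro -> 8am.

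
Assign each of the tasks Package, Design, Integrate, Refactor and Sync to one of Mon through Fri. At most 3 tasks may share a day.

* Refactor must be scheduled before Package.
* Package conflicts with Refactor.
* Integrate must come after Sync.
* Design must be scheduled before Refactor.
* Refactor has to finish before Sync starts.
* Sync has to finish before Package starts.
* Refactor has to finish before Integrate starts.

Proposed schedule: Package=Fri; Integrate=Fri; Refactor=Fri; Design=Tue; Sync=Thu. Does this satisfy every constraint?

No. Package conflicts with Refactor is not satisfied.

At most 3 tasks may share a day — holds.
Refactor has to finish before Sync starts — violated.
Design must be scheduled before Refactor — holds.
Sync has to finish before Package starts — holds.
Refactor has to finish before Integrate starts — violated.
Refactor must be scheduled before Package — violated.
Integrate must come after Sync — holds.
Package conflicts with Refactor — violated.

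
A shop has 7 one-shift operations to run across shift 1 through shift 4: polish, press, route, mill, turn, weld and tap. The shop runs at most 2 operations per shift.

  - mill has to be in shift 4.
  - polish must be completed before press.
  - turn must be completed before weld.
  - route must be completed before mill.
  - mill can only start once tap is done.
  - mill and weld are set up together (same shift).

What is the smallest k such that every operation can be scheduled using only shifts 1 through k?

The precedence chain requires at least 2 distinct shifts.
With at most 2 per shift and 7 operations, at least 4 shifts are needed.
mill can't be placed before shift 4, so the schedule must run through at least shift 4.
4 works (last occupied shift: shift 4): for example tap=shift 3, polish=shift 1, weld=shift 4, mill=shift 4, press=shift 2, turn=shift 2, route=shift 1.

4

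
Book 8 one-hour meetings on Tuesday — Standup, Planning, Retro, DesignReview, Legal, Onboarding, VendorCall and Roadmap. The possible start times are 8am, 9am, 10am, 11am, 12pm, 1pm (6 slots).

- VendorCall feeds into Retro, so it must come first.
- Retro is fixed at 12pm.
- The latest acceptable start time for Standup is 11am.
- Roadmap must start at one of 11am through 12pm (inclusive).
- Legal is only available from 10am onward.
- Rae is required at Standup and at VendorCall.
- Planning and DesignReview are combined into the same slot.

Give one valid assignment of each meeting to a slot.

Roadmap -> 11am, DesignReview -> 8am, Legal -> 10am, Onboarding -> 8am, Standup -> 8am, VendorCall -> 9am, Retro -> 12pm, Planning -> 8am

Checking: VendorCall(9am) before Retro(12pm); Standup(8am) != VendorCall(9am); Planning = DesignReview = 8am; Standup=8am in [8am,11am]; Roadmap=11am in [11am,12pm]; Retro=12pm in [12pm,12pm]; Legal=10am in [10am,1pm].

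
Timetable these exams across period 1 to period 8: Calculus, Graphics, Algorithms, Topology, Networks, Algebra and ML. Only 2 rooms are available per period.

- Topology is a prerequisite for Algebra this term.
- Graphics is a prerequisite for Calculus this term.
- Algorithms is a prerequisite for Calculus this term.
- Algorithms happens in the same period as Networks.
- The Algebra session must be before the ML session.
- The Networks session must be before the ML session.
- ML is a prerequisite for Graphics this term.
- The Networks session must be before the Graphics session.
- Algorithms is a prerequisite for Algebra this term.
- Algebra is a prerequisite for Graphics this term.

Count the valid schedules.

Splitting on Calculus: it can be period 6 (2), period 7 (12), period 8 (42). Listing each branch's schedules as (Graphics, Algorithms, Topology, Networks, Algebra, ML) by period number:
Calculus=period 6: (5,1,2,1,3,4) (5,2,1,2,3,4) — 2.
Calculus=period 7: (5,1,2,1,3,4) (5,2,1,2,3,4) (6,1,2,1,3,4) (6,1,2,1,3,5) (6,1,2,1,4,5) (6,1,3,1,4,5) (6,2,1,2,3,4) (6,2,1,2,3,5) (6,2,1,2,4,5) (6,2,3,2,4,5) (6,3,1,3,4,5) (6,3,2,3,4,5) — 12.
Calculus=period 8: (5,1,2,1,3,4) (5,2,1,2,3,4) (6,1,2,1,3,4) (6,1,2,1,3,5) (6,1,2,1,4,5) (6,1,3,1,4,5) (6,2,1,2,3,4) (6,2,1,2,3,5) (6,2,1,2,4,5) (6,2,3,2,4,5) (6,3,1,3,4,5) (6,3,2,3,4,5) (7,1,2,1,3,4) (7,1,2,1,3,5) (7,1,2,1,3,6) (7,1,2,1,4,5) (7,1,2,1,4,6) (7,1,2,1,5,6) (7,1,3,1,4,5) (7,1,3,1,4,6) (7,1,3,1,5,6) (7,1,4,1,5,6) (7,2,1,2,3,4) (7,2,1,2,3,5) (7,2,1,2,3,6) (7,2,1,2,4,5) (7,2,1,2,4,6) (7,2,1,2,5,6) (7,2,3,2,4,5) (7,2,3,2,4,6) (7,2,3,2,5,6) (7,2,4,2,5,6) (7,3,1,3,4,5) (7,3,1,3,4,6) (7,3,1,3,5,6) (7,3,2,3,4,5) (7,3,2,3,4,6) (7,3,2,3,5,6) (7,3,4,3,5,6) (7,4,1,4,5,6) (7,4,2,4,5,6) (7,4,3,4,5,6) — 42.
Summing: 2 + 12 + 42 = 56.

56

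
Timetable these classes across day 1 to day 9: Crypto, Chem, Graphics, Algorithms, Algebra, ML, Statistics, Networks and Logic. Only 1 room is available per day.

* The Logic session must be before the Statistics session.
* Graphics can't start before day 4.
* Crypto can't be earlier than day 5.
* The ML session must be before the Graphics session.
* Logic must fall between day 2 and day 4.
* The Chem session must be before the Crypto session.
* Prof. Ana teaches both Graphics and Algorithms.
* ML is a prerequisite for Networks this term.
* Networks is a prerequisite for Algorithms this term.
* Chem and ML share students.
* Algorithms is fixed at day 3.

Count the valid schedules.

60

Splitting on Crypto: it can be day 6 (6), day 7 (12), day 8 (18), day 9 (24). Listing each branch's schedules as (Chem, Graphics, Algorithms, Algebra, ML, Statistics, Networks, Logic) by day number:
Crypto=day 6: (5,7,3,8,1,9,2,4) (5,7,3,9,1,8,2,4) (5,8,3,7,1,9,2,4) (5,8,3,9,1,7,2,4) (5,9,3,7,1,8,2,4) (5,9,3,8,1,7,2,4) — 6.
Crypto=day 7: (5,6,3,8,1,9,2,4) (5,6,3,9,1,8,2,4) (5,8,3,6,1,9,2,4) (5,8,3,9,1,6,2,4) (5,9,3,6,1,8,2,4) (5,9,3,8,1,6,2,4) (6,5,3,8,1,9,2,4) (6,5,3,9,1,8,2,4) (6,8,3,5,1,9,2,4) (6,8,3,9,1,5,2,4) (6,9,3,5,1,8,2,4) (6,9,3,8,1,5,2,4) — 12.
Crypto=day 8: (5,6,3,7,1,9,2,4) (5,6,3,9,1,7,2,4) (5,7,3,6,1,9,2,4) (5,7,3,9,1,6,2,4) (5,9,3,6,1,7,2,4) (5,9,3,7,1,6,2,4) (6,5,3,7,1,9,2,4) (6,5,3,9,1,7,2,4) (6,7,3,5,1,9,2,4) (6,7,3,9,1,5,2,4) (6,9,3,5,1,7,2,4) (6,9,3,7,1,5,2,4) (7,5,3,6,1,9,2,4) (7,5,3,9,1,6,2,4) (7,6,3,5,1,9,2,4) (7,6,3,9,1,5,2,4) (7,9,3,5,1,6,2,4) (7,9,3,6,1,5,2,4) — 18.
Crypto=day 9: (5,6,3,7,1,8,2,4) (5,6,3,8,1,7,2,4) (5,7,3,6,1,8,2,4) (5,7,3,8,1,6,2,4) (5,8,3,6,1,7,2,4) (5,8,3,7,1,6,2,4) (6,5,3,7,1,8,2,4) (6,5,3,8,1,7,2,4) (6,7,3,5,1,8,2,4) (6,7,3,8,1,5,2,4) (6,8,3,5,1,7,2,4) (6,8,3,7,1,5,2,4) (7,5,3,6,1,8,2,4) (7,5,3,8,1,6,2,4) (7,6,3,5,1,8,2,4) (7,6,3,8,1,5,2,4) (7,8,3,5,1,6,2,4) (7,8,3,6,1,5,2,4) (8,5,3,6,1,7,2,4) (8,5,3,7,1,6,2,4) (8,6,3,5,1,7,2,4) (8,6,3,7,1,5,2,4) (8,7,3,5,1,6,2,4) (8,7,3,6,1,5,2,4) — 24.
Summing: 6 + 12 + 18 + 24 = 60.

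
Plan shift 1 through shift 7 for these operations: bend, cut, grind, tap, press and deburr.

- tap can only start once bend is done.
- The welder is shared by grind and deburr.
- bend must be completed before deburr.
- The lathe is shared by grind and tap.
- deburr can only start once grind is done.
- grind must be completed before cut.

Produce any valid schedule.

deburr=shift 2; press=shift 1; grind=shift 1; cut=shift 2; bend=shift 1; tap=shift 2

Checking: bend(shift 1) before deburr(shift 2); grind(shift 1) before cut(shift 2); grind(shift 1) before deburr(shift 2); bend(shift 1) before tap(shift 2); grind(shift 1) != deburr(shift 2); grind(shift 1) != tap(shift 2).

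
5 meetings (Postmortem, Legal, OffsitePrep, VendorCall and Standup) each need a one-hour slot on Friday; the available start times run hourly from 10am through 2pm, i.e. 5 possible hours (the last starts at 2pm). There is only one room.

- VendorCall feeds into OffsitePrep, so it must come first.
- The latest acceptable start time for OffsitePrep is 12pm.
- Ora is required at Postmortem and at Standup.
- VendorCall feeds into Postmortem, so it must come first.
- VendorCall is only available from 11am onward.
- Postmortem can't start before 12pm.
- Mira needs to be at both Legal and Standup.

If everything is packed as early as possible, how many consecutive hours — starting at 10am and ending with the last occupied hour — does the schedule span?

5 hours

The precedence chain requires at least 2 distinct hours.
With at most 1 per hour and 5 meetings, at least 5 hours are needed.
Postmortem can't be placed before 12pm — that is hour 3 counting from 10am — so the schedule must run through at least 3 hours.
5 works (last occupied hour: 2pm): for example VendorCall -> 11am; Standup -> 2pm; OffsitePrep -> 12pm; Legal -> 10am; Postmortem -> 1pm.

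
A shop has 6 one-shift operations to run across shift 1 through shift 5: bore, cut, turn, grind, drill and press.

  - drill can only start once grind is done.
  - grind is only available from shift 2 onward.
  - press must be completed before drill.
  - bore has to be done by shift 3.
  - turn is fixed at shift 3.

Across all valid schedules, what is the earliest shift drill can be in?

Precedence pushes drill to at least shift 3.
drill at shift 3 is achievable: bore -> shift 1; turn -> shift 3; cut -> shift 1; grind -> shift 2; press -> shift 1; drill -> shift 3.

shift 3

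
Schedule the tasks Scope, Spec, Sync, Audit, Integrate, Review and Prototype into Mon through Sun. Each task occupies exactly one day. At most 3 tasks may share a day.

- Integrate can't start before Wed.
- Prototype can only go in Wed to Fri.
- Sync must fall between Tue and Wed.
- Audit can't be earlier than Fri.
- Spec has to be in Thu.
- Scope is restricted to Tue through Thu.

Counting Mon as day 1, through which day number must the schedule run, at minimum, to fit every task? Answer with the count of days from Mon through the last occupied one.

5

With at most 3 per day and 7 tasks, at least 3 days are needed.
Audit can't be placed before Fri — that is day 5 counting from Mon — so the schedule must run through at least 5 days.
5 works (last occupied day: Fri): for example Review=Mon, Sync=Tue, Integrate=Wed, Scope=Tue, Prototype=Wed, Audit=Fri, Spec=Thu.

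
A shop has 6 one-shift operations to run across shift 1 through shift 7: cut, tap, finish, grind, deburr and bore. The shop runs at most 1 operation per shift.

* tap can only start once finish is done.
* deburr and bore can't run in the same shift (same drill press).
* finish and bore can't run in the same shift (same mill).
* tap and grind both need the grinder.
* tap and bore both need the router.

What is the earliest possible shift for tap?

Precedence pushes tap to at least shift 2.
tap at shift 2 is achievable: tap in shift 2; finish in shift 1; cut in shift 3; bore in shift 6; grind in shift 4; deburr in shift 5.

shift 2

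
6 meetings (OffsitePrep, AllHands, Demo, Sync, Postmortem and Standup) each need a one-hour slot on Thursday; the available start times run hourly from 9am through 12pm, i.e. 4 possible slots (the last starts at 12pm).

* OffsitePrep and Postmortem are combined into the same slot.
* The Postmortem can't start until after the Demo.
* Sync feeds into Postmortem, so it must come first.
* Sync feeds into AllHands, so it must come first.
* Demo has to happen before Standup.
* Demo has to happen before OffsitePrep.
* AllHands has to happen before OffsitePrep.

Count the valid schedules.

23

Splitting on OffsitePrep: it can be 11am (5), 12pm (18). Listing each branch's schedules as (AllHands, Demo, Sync, Postmortem, Standup):
OffsitePrep=11am: (10am,9am,9am,11am,10am) (10am,9am,9am,11am,11am) (10am,9am,9am,11am,12pm) (10am,10am,9am,11am,11am) (10am,10am,9am,11am,12pm) — 5.
OffsitePrep=12pm: (10am,9am,9am,12pm,10am) (10am,9am,9am,12pm,11am) (10am,9am,9am,12pm,12pm) (10am,10am,9am,12pm,11am) (10am,10am,9am,12pm,12pm) (10am,11am,9am,12pm,12pm) (11am,9am,9am,12pm,10am) (11am,9am,9am,12pm,11am) (11am,9am,9am,12pm,12pm) (11am,9am,10am,12pm,10am) (11am,9am,10am,12pm,11am) (11am,9am,10am,12pm,12pm) (11am,10am,9am,12pm,11am) (11am,10am,9am,12pm,12pm) (11am,10am,10am,12pm,11am) (11am,10am,10am,12pm,12pm) (11am,11am,9am,12pm,12pm) (11am,11am,10am,12pm,12pm) — 18.
Summing: 5 + 18 = 23.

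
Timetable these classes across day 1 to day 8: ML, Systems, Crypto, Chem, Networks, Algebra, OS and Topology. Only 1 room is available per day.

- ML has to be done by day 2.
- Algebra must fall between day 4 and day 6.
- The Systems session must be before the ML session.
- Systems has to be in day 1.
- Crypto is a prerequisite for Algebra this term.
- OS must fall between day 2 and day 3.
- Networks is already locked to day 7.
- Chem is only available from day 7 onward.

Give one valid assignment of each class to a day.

Algebra -> day 5, OS -> day 3, ML -> day 2, Systems -> day 1, Crypto -> day 4, Topology -> day 6, Networks -> day 7, Chem -> day 8

Checking: Systems(day 1) before ML(day 2); Crypto(day 4) before Algebra(day 5); Networks=day 7 in [day 7,day 7]; Systems=day 1 in [day 1,day 1]; ML=day 2 in [day 1,day 2]; OS=day 3 in [day 2,day 3]; Algebra=day 5 in [day 4,day 6]; Chem=day 8 in [day 7,day 8]; max 1 per day (cap 1).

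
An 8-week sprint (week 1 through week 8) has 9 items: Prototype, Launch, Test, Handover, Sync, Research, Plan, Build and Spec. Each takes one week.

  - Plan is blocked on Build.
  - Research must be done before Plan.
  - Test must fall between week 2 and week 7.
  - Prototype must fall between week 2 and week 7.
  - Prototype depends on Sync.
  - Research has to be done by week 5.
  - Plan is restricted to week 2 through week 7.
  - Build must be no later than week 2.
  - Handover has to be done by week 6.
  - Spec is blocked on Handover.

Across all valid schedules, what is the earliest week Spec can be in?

week 2

Precedence pushes Spec to at least week 2.
Spec at week 2 is achievable: Handover in week 1; Sync in week 1; Launch in week 1; Research in week 1; Test in week 2; Prototype in week 2; Spec in week 2; Plan in week 2; Build in week 1.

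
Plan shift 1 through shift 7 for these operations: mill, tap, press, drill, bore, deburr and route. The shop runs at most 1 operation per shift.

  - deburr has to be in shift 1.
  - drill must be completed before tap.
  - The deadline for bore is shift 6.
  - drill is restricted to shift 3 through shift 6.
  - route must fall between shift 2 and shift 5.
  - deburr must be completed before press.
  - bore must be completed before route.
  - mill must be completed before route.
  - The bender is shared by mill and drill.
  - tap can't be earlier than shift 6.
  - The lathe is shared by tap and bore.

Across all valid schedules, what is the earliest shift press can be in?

Precedence pushes press to at least shift 2.
press at shift 2 is achievable: drill=shift 6, route=shift 5, deburr=shift 1, tap=shift 7, press=shift 2, mill=shift 4, bore=shift 3.

shift 2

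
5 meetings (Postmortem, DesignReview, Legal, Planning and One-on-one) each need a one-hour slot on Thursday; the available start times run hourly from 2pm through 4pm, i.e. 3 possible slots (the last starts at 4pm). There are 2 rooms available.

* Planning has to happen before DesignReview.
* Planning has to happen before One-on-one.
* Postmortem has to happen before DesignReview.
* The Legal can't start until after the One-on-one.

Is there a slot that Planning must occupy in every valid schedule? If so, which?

Downstream work caps Planning at 2pm.
So Planning is pinned to 2pm.

2pm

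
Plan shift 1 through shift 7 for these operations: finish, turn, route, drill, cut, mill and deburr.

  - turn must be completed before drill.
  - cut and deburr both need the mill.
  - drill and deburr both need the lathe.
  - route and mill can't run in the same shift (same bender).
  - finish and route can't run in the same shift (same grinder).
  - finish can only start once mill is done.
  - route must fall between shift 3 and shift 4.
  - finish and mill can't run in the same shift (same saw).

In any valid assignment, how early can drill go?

Precedence pushes drill to at least shift 2.
drill at shift 2 is achievable: drill in shift 2; deburr in shift 3; route in shift 3; cut in shift 1; finish in shift 2; turn in shift 1; mill in shift 1.

shift 2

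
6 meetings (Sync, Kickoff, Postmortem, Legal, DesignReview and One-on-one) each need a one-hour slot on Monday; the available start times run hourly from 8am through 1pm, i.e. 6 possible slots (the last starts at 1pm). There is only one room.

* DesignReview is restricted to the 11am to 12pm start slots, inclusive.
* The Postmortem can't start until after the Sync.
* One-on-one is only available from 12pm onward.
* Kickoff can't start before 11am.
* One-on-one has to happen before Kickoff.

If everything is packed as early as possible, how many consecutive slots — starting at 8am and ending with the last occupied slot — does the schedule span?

6

The precedence chain requires at least 2 distinct slots.
With at most 1 per slot and 6 meetings, at least 6 slots are needed.
Propagating the time windows through the other constraints, Kickoff can't land before 1pm — that is slot 6 counting from 8am — so the schedule must run through at least 6 slots.
6 works (last occupied slot: 1pm): for example Postmortem=9am; Legal=10am; DesignReview=11am; Sync=8am; Kickoff=1pm; One-on-one=12pm.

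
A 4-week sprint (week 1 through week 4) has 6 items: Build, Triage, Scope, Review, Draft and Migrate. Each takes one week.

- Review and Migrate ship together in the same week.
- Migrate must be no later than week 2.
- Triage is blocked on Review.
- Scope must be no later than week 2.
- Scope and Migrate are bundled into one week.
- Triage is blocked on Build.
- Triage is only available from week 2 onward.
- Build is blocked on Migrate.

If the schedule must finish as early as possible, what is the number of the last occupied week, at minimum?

week 3

The precedence chain requires at least 3 distinct weeks.
3 works (last occupied week: week 3): for example Triage -> week 3; Draft -> week 1; Build -> week 2; Review -> week 1; Migrate -> week 1; Scope -> week 1.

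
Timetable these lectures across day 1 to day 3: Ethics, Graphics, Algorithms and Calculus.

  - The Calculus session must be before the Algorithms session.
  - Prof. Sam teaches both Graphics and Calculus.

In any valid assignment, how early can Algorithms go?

Precedence pushes Algorithms to at least day 2.
Algorithms at day 2 is achievable: Ethics=day 1; Algorithms=day 2; Graphics=day 2; Calculus=day 1.

day 2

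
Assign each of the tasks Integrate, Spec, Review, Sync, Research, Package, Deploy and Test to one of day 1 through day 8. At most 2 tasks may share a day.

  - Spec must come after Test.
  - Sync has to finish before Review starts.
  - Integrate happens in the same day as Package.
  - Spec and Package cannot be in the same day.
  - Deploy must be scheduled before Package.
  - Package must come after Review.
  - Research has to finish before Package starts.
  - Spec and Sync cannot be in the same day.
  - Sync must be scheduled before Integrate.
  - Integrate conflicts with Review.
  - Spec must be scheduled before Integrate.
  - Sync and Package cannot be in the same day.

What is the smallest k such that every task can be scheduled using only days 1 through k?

The precedence chain requires at least 3 distinct days.
With at most 2 per day and 8 tasks, at least 4 days are needed.
4 works (last occupied day: day 4): for example Deploy=day 3; Sync=day 1; Package=day 4; Research=day 3; Spec=day 2; Review=day 2; Test=day 1; Integrate=day 4.

4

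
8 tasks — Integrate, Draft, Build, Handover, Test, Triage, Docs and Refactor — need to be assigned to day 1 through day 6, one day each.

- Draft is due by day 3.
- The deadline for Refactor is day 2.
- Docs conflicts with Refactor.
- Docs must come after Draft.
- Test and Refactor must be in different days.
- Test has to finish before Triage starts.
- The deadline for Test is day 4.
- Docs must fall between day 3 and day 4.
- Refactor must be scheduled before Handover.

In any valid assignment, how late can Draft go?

day 3

Draft's own window allows nothing later than day 3.
Draft at day 3 is achievable: Refactor=day 1, Draft=day 3, Build=day 1, Handover=day 2, Triage=day 3, Integrate=day 1, Docs=day 4, Test=day 2.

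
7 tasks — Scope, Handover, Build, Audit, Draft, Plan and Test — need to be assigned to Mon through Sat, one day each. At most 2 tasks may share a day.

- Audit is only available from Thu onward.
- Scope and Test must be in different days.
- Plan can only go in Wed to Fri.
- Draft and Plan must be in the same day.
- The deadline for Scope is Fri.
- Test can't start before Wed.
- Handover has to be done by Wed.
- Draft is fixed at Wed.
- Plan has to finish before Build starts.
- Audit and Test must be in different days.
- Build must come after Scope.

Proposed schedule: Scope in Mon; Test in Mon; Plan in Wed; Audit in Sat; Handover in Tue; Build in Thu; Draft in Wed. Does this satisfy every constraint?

No. Test can't start before Wed is not satisfied.

Draft and Plan must be in the same day — holds.
Plan can only go in Wed to Fri — holds.
Draft is fixed at Wed — holds.
Build must come after Scope — holds.
Audit is only available from Thu onward — holds.
Audit and Test must be in different days — holds.
Scope and Test must be in different days — violated.
The deadline for Scope is Fri — holds.
Handover has to be done by Wed — holds.
Test can't start before Wed — violated.
Plan has to finish before Build starts — holds.
At most 2 tasks may share a day — holds.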